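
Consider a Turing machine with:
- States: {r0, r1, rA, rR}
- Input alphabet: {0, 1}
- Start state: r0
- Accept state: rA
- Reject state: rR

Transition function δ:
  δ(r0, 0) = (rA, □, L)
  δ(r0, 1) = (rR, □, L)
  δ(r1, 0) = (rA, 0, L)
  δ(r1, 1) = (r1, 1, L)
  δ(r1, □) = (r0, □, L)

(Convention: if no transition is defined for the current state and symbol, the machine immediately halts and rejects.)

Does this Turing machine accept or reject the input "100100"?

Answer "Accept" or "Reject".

Execution trace:
Initial: [r0]100100
Step 1: δ(r0, 1) = (rR, □, L) → [rR]□□00100

The machine reaches the reject state rR and halts.

Answer: Reject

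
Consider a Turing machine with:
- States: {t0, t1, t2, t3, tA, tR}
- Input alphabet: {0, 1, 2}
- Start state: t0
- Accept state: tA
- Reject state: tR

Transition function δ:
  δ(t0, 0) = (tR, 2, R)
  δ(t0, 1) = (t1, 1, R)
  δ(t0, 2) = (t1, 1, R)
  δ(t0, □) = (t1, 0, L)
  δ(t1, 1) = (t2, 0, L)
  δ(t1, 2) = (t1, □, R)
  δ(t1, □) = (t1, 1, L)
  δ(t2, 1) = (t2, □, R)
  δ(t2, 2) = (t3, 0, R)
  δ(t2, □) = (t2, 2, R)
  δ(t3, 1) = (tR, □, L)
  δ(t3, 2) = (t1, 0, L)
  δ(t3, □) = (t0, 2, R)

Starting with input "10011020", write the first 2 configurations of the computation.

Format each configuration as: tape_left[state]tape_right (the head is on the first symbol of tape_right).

Transitions applied:
Step 1: δ(t0, 1) = (t1, 1, R)

The first 2 configurations are:
[t0]10011020 ⊢ 1[t1]0011020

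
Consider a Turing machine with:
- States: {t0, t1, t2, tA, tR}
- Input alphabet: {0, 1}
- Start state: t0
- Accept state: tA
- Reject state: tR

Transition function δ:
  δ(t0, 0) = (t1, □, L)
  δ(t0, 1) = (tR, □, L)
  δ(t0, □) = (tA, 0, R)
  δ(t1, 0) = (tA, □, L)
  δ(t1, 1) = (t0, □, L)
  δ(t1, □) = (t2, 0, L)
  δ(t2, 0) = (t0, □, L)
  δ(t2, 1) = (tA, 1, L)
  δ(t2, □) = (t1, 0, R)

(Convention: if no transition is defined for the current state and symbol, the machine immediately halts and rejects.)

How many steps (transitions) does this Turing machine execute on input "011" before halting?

Execution trace:
Initial: [t0]011
Step 1: δ(t0, 0) = (t1, □, L) → [t1]□□11
Step 2: δ(t1, □) = (t2, 0, L) → [t2]□0□11
Step 3: δ(t2, □) = (t1, 0, R) → 0[t1]0□11
Step 4: δ(t1, 0) = (tA, □, L) → [tA]0□□11

The machine reaches the accept state tA and halts.

The machine executed 4 steps before halting.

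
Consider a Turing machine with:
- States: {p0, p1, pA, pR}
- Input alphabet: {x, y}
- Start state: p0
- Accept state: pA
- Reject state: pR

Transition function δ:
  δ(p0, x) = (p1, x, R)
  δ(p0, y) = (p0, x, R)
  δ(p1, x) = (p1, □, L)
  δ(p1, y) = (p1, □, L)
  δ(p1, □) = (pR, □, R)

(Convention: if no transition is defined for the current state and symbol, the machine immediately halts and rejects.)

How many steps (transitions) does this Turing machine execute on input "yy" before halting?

Execution trace:
Initial: [p0]yy
Step 1: δ(p0, y) = (p0, x, R) → x[p0]y
Step 2: δ(p0, y) = (p0, x, R) → xx[p0]□

No transition is defined for δ(p0, □). By convention the machine halts and rejects.

The machine executed 2 steps before halting.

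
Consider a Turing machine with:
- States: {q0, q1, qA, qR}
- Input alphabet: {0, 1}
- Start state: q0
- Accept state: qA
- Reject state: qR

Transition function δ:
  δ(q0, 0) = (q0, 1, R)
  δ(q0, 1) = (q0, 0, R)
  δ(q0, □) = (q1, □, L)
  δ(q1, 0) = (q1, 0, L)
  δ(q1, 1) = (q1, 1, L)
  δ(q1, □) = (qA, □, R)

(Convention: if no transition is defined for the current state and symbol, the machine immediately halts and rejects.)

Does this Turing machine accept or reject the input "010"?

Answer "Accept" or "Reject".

Execution trace:
Initial: [q0]010
Step 1: δ(q0, 0) = (q0, 1, R) → 1[q0]10
Step 2: δ(q0, 1) = (q0, 0, R) → 10[q0]0
Step 3: δ(q0, 0) = (q0, 1, R) → 101[q0]□
Step 4: δ(q0, □) = (q1, □, L) → 10[q1]1□
Step 5: δ(q1, 1) = (q1, 1, L) → 1[q1]01□
Step 6: δ(q1, 0) = (q1, 0, L) → [q1]101□
Step 7: δ(q1, 1) = (q1, 1, L) → [q1]□101□
Step 8: δ(q1, □) = (qA, □, R) → □[qA]101□

The machine reaches the accept state qA and halts.

Answer: Accept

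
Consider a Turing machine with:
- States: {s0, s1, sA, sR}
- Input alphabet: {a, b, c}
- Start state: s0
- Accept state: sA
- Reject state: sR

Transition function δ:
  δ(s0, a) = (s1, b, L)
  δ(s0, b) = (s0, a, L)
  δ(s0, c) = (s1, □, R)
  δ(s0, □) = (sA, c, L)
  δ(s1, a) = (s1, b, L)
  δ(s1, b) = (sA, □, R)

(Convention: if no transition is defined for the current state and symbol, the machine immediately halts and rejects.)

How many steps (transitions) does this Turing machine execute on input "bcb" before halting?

Execution trace:
Initial: [s0]bcb
Step 1: δ(s0, b) = (s0, a, L) → [s0]□acb
Step 2: δ(s0, □) = (sA, c, L) → [sA]□cacb

The machine reaches the accept state sA and halts.

The machine executed 2 steps before halting.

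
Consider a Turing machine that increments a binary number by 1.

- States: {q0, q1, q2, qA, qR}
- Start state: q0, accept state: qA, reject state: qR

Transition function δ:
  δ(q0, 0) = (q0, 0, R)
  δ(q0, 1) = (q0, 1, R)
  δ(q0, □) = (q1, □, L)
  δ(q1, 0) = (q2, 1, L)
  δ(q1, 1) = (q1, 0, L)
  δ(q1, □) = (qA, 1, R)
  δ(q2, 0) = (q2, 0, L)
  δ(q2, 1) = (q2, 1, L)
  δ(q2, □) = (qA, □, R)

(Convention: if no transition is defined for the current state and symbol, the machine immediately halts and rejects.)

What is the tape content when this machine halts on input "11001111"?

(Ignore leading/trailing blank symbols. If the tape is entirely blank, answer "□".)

Execution trace:
Initial: [q0]11001111
Step 1: δ(q0, 1) = (q0, 1, R) → 1[q0]1001111
Step 2: δ(q0, 1) = (q0, 1, R) → 11[q0]001111
Step 3: δ(q0, 0) = (q0, 0, R) → 110[q0]01111
Step 4: δ(q0, 0) = (q0, 0, R) → 1100[q0]1111
Step 5: δ(q0, 1) = (q0, 1, R) → 11001[q0]111
Step 6: δ(q0, 1) = (q0, 1, R) → 110011[q0]11
Step 7: δ(q0, 1) = (q0, 1, R) → 1100111[q0]1
Step 8: δ(q0, 1) = (q0, 1, R) → 11001111[q0]□
Step 9: δ(q0, □) = (q1, □, L) → 1100111[q1]1□
Step 10: δ(q1, 1) = (q1, 0, L) → 110011[q1]10□
Step 11: δ(q1, 1) = (q1, 0, L) → 11001[q1]100□
Step 12: δ(q1, 1) = (q1, 0, L) → 1100[q1]1000□
Step 13: δ(q1, 1) = (q1, 0, L) → 110[q1]00000□
Step 14: δ(q1, 0) = (q2, 1, L) → 11[q2]010000□
Step 15: δ(q2, 0) = (q2, 0, L) → 1[q2]1010000□
Step 16: δ(q2, 1) = (q2, 1, L) → [q2]11010000□
Step 17: δ(q2, 1) = (q2, 1, L) → [q2]□11010000□
Step 18: δ(q2, □) = (qA, □, R) → □[qA]11010000□

The machine reaches the accept state qA and halts.

Final tape (ignoring leading/trailing blanks): 11010000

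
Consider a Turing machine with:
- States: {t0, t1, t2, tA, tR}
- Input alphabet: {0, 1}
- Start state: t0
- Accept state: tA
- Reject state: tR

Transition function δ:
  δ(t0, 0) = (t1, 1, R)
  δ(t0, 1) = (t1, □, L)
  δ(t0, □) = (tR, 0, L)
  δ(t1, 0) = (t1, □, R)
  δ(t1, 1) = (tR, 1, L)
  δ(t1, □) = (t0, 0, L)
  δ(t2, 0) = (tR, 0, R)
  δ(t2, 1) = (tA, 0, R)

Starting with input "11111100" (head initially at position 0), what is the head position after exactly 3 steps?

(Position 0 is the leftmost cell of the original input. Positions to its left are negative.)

Execution trace (head position shown):
Step 0: [t0]11111100  (head at position 0)
Step 1: move left → [t1]□□1111100  (head at position -1)
Step 2: move left → [t0]□0□1111100  (head at position -2)
Step 3: move left → [tR]□00□1111100  (head at position -3)

After 3 steps, the head is at position -3.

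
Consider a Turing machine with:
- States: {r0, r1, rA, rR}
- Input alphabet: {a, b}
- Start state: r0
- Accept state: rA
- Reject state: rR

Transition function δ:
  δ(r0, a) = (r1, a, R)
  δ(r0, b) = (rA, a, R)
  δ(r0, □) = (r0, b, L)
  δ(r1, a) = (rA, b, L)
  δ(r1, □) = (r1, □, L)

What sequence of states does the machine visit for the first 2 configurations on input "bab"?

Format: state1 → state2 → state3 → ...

Execution trace:
Initial: [r0]bab
Step 1: δ(r0, b) = (rA, a, R) → a[rA]ab

The machine reaches the accept state rA and halts.

State sequence: r0 → rA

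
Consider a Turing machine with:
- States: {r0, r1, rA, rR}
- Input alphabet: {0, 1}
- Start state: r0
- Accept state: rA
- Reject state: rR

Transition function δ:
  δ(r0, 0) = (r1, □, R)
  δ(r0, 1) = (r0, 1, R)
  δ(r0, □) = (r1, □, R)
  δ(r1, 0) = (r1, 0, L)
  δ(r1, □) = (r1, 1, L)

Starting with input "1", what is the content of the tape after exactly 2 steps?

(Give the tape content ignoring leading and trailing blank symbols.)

Execution trace:
Initial: [r0]1
Step 1: δ(r0, 1) = (r0, 1, R) → 1[r0]□
Step 2: δ(r0, □) = (r1, □, R) → 1□[r1]□

After 2 steps, the tape (ignoring leading/trailing blanks) is: 1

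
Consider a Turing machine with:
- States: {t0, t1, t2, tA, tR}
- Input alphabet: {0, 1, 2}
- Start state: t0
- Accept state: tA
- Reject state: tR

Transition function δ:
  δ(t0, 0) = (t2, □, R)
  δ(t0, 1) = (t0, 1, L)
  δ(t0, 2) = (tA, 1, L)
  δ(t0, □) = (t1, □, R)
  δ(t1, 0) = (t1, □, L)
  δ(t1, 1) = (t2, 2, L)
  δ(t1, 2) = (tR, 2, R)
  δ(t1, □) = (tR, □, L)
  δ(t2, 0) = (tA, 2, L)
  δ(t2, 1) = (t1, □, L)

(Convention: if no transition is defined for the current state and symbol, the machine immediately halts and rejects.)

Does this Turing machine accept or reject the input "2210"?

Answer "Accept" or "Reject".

Execution trace:
Initial: [t0]2210
Step 1: δ(t0, 2) = (tA, 1, L) → [tA]□1210

The machine reaches the accept state tA and halts.

Answer: Accept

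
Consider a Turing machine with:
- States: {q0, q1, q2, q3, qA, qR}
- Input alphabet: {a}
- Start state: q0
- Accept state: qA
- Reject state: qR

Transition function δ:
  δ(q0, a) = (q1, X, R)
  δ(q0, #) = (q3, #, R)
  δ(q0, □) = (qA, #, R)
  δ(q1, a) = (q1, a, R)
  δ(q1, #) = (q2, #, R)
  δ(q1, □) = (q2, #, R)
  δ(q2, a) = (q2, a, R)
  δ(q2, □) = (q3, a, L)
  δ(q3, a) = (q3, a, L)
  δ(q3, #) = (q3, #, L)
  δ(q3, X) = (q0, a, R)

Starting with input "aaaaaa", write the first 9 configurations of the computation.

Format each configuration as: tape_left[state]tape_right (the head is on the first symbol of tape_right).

Transitions applied:
Step 1: δ(q0, a) = (q1, X, R)
Step 2: δ(q1, a) = (q1, a, R)
Step 3: δ(q1, a) = (q1, a, R)
Step 4: δ(q1, a) = (q1, a, R)
Step 5: δ(q1, a) = (q1, a, R)
Step 6: δ(q1, a) = (q1, a, R)
Step 7: δ(q1, □) = (q2, #, R)
Step 8: δ(q2, □) = (q3, a, L)

The first 9 configurations are:
[q0]aaaaaa ⊢ X[q1]aaaaa ⊢ Xa[q1]aaaa ⊢ Xaa[q1]aaa ⊢ Xaaa[q1]aa ⊢ Xaaaa[q1]a ⊢ Xaaaaa[q1]□ ⊢ Xaaaaa#[q2]□ ⊢ Xaaaaa[q3]#a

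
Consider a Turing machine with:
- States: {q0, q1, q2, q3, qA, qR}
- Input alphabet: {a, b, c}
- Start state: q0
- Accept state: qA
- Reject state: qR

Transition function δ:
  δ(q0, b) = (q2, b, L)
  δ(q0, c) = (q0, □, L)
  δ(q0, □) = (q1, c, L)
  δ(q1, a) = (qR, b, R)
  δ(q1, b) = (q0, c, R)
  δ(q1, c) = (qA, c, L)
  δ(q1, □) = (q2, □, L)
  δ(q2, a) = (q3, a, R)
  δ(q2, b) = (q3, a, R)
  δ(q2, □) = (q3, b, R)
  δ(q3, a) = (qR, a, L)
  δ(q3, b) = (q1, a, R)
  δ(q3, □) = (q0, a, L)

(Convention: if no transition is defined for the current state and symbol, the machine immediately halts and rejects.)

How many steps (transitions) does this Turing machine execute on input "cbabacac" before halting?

Execution trace:
Initial: [q0]cbabacac
Step 1: δ(q0, c) = (q0, □, L) → [q0]□□babacac
Step 2: δ(q0, □) = (q1, c, L) → [q1]□c□babacac
Step 3: δ(q1, □) = (q2, □, L) → [q2]□□c□babacac
Step 4: δ(q2, □) = (q3, b, R) → b[q3]□c□babacac
Step 5: δ(q3, □) = (q0, a, L) → [q0]bac□babacac
Step 6: δ(q0, b) = (q2, b, L) → [q2]□bac□babacac
Step 7: δ(q2, □) = (q3, b, R) → b[q3]bac□babacac
Step 8: δ(q3, b) = (q1, a, R) → ba[q1]ac□babacac
Step 9: δ(q1, a) = (qR, b, R) → bab[qR]c□babacac

The machine reaches the reject state qR and halts.

The machine executed 9 steps before halting.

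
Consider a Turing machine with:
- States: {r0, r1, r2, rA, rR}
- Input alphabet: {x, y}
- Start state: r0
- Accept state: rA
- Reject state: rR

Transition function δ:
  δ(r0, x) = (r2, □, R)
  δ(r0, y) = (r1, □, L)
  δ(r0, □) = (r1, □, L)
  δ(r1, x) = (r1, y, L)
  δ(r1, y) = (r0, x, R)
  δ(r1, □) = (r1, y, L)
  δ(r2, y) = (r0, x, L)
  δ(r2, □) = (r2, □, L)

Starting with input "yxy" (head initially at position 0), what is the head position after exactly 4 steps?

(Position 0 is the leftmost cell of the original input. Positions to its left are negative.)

Execution trace (head position shown):
Step 0: [r0]yxy  (head at position 0)
Step 1: move left → [r1]□□xy  (head at position -1)
Step 2: move left → [r1]□y□xy  (head at position -2)
Step 3: move left → [r1]□yy□xy  (head at position -3)
Step 4: move left → [r1]□yyy□xy  (head at position -4)

After 4 steps, the head is at position -4.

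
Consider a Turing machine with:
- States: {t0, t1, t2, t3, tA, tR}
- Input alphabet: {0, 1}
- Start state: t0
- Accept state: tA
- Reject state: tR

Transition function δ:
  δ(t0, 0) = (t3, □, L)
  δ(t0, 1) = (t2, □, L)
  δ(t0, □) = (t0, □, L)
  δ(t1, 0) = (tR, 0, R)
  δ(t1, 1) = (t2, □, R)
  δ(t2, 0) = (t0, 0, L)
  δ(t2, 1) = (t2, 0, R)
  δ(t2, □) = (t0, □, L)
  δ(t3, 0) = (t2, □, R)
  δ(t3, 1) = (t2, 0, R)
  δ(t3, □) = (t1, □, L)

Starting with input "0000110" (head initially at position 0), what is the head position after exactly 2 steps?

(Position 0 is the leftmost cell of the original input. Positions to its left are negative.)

Execution trace (head position shown):
Step 0: [t0]0000110  (head at position 0)
Step 1: move left → [t3]□□000110  (head at position -1)
Step 2: move left → [t1]□□□000110  (head at position -2)

After 2 steps, the head is at position -2.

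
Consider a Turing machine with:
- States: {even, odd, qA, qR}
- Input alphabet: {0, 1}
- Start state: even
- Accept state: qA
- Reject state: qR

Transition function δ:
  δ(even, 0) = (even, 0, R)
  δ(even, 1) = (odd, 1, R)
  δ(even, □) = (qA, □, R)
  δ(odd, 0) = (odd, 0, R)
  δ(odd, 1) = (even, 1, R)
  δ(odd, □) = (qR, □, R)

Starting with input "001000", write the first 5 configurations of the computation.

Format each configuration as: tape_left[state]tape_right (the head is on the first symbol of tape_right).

Transitions applied:
Step 1: δ(even, 0) = (even, 0, R)
Step 2: δ(even, 0) = (even, 0, R)
Step 3: δ(even, 1) = (odd, 1, R)
Step 4: δ(odd, 0) = (odd, 0, R)

The first 5 configurations are:
[even]001000 ⊢ 0[even]01000 ⊢ 00[even]1000 ⊢ 001[odd]000 ⊢ 0010[odd]00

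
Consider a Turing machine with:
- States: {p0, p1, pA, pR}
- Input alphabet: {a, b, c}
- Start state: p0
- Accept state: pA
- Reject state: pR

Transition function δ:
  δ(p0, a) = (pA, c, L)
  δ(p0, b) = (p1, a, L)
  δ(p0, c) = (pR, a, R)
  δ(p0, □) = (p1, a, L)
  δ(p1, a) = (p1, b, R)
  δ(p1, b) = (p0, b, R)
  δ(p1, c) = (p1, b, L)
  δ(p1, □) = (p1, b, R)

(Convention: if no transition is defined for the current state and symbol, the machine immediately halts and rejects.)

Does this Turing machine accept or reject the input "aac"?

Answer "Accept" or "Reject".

Execution trace:
Initial: [p0]aac
Step 1: δ(p0, a) = (pA, c, L) → [pA]□cac

The machine reaches the accept state pA and halts.

Answer: Accept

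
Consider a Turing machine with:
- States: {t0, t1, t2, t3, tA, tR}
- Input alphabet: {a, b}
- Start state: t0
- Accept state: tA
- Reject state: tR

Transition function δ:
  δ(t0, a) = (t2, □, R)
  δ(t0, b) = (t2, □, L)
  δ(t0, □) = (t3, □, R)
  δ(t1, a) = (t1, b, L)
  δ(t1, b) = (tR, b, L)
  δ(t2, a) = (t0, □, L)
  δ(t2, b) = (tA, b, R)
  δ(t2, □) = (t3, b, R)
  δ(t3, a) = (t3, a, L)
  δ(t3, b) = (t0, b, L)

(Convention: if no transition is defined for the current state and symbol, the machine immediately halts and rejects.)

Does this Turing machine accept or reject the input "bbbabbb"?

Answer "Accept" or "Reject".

Execution trace:
Initial: [t0]bbbabbb
Step 1: δ(t0, b) = (t2, □, L) → [t2]□□bbabbb
Step 2: δ(t2, □) = (t3, b, R) → b[t3]□bbabbb

No transition is defined for δ(t3, □). By convention the machine halts and rejects.

Answer: Reject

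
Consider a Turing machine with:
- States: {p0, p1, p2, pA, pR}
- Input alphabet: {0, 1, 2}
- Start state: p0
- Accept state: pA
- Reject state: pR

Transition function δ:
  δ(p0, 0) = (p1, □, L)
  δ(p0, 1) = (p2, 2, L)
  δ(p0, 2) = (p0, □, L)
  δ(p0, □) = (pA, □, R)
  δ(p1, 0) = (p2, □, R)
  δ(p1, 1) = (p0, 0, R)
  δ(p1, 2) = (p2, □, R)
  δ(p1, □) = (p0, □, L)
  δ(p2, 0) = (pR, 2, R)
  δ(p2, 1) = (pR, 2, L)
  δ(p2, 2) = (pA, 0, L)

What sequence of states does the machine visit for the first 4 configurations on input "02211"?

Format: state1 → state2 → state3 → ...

Execution trace:
Initial: [p0]02211
Step 1: δ(p0, 0) = (p1, □, L) → [p1]□□2211
Step 2: δ(p1, □) = (p0, □, L) → [p0]□□□2211
Step 3: δ(p0, □) = (pA, □, R) → □[pA]□□2211

The machine reaches the accept state pA and halts.

State sequence: p0 → p1 → p0 → pA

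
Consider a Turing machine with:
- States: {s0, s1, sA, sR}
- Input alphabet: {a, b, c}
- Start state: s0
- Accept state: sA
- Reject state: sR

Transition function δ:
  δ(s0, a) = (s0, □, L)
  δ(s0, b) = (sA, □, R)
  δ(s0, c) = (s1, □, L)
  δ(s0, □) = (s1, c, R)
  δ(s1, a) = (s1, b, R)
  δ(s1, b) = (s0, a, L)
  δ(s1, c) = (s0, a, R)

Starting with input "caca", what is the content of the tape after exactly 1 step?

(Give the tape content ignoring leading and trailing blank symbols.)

Execution trace:
Initial: [s0]caca
Step 1: δ(s0, c) = (s1, □, L) → [s1]□□aca

No transition is defined for δ(s1, □). By convention the machine halts and rejects.

After 1 step, the tape (ignoring leading/trailing blanks) is: aca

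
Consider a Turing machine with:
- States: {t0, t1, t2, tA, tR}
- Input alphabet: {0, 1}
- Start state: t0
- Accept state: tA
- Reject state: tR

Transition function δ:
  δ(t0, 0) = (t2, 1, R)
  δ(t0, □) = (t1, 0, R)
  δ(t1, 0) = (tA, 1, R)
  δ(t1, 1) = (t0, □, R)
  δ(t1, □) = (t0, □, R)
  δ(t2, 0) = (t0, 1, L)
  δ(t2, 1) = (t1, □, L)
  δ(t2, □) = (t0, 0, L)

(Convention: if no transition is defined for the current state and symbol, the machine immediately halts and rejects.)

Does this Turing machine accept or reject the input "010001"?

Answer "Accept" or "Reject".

Execution trace:
Initial: [t0]010001
Step 1: δ(t0, 0) = (t2, 1, R) → 1[t2]10001
Step 2: δ(t2, 1) = (t1, □, L) → [t1]1□0001
Step 3: δ(t1, 1) = (t0, □, R) → □[t0]□0001
Step 4: δ(t0, □) = (t1, 0, R) → □0[t1]0001
Step 5: δ(t1, 0) = (tA, 1, R) → □01[tA]001

The machine reaches the accept state tA and halts.

Answer: Accept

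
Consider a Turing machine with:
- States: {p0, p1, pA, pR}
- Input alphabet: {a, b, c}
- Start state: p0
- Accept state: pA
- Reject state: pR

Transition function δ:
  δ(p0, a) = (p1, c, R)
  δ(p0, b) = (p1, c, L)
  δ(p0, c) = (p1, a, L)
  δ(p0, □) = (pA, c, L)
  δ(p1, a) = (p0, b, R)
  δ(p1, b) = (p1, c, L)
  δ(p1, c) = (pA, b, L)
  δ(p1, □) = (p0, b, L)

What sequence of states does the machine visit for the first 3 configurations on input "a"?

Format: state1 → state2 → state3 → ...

Execution trace:
Initial: [p0]a
Step 1: δ(p0, a) = (p1, c, R) → c[p1]□
Step 2: δ(p1, □) = (p0, b, L) → [p0]cb

State sequence: p0 → p1 → p0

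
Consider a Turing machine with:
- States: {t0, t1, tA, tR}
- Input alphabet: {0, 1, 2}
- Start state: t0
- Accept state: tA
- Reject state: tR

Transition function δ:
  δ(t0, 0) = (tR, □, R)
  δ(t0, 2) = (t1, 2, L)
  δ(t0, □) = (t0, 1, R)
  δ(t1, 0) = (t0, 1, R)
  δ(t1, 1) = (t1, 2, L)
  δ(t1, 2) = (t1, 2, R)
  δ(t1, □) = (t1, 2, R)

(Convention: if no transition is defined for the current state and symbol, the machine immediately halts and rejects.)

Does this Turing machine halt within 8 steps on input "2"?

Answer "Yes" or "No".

Execution trace:
Initial: [t0]2
Step 1: δ(t0, 2) = (t1, 2, L) → [t1]□2
Step 2: δ(t1, □) = (t1, 2, R) → 2[t1]2
Step 3: δ(t1, 2) = (t1, 2, R) → 22[t1]□
Step 4: δ(t1, □) = (t1, 2, R) → 222[t1]□
Step 5: δ(t1, □) = (t1, 2, R) → 2222[t1]□
Step 6: δ(t1, □) = (t1, 2, R) → 22222[t1]□
Step 7: δ(t1, □) = (t1, 2, R) → 222222[t1]□
Step 8: δ(t1, □) = (t1, 2, R) → 2222222[t1]□

The machine has not reached a halting state after 8 steps.
The machine did not halt within the 8-step bound.

Answer: No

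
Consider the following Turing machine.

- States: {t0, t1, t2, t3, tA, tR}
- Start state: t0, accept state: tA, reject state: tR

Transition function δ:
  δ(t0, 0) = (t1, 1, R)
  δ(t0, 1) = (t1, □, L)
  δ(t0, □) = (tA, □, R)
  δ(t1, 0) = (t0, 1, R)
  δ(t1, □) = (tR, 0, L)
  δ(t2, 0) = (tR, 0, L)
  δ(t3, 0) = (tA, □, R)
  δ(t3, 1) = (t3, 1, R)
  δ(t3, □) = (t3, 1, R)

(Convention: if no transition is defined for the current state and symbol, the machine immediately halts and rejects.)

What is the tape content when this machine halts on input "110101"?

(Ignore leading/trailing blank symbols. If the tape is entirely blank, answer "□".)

Execution trace:
Initial: [t0]110101
Step 1: δ(t0, 1) = (t1, □, L) → [t1]□□10101
Step 2: δ(t1, □) = (tR, 0, L) → [tR]□0□10101

The machine reaches the reject state tR and halts.

Final tape (ignoring leading/trailing blanks): 0□10101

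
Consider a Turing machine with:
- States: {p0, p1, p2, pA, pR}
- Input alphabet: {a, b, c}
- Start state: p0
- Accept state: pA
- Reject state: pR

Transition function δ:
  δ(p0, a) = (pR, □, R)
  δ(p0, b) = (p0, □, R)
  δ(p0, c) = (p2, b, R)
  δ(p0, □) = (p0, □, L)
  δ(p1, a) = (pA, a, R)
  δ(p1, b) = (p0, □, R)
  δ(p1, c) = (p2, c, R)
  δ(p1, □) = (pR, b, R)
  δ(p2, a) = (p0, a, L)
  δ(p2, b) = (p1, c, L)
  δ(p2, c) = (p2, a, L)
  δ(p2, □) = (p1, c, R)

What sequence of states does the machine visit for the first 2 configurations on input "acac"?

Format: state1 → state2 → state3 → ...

Execution trace:
Initial: [p0]acac
Step 1: δ(p0, a) = (pR, □, R) → □[pR]cac

The machine reaches the reject state pR and halts.

State sequence: p0 → pR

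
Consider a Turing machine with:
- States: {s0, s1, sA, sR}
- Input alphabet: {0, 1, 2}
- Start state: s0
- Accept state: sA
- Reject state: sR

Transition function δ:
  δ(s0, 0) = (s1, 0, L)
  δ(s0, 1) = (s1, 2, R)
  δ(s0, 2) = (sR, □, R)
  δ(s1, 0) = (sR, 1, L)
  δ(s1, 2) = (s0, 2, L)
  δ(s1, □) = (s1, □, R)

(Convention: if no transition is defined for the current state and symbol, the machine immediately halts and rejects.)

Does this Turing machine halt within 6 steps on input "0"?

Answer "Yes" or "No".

Execution trace:
Initial: [s0]0
Step 1: δ(s0, 0) = (s1, 0, L) → [s1]□0
Step 2: δ(s1, □) = (s1, □, R) → □[s1]0
Step 3: δ(s1, 0) = (sR, 1, L) → [sR]□1

The machine reaches the reject state sR and halts.
The machine halted after 3 steps (within the 6-step bound).

Answer: Yes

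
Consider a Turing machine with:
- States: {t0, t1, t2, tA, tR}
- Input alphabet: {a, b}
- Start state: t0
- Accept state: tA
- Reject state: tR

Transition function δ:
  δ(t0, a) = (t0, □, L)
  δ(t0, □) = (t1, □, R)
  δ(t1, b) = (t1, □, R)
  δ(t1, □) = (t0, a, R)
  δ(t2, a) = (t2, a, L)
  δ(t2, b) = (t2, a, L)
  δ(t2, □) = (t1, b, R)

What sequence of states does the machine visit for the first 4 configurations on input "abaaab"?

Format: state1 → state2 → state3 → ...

Execution trace:
Initial: [t0]abaaab
Step 1: δ(t0, a) = (t0, □, L) → [t0]□□baaab
Step 2: δ(t0, □) = (t1, □, R) → □[t1]□baaab
Step 3: δ(t1, □) = (t0, a, R) → □a[t0]baaab

No transition is defined for δ(t0, b). By convention the machine halts and rejects.

State sequence: t0 → t0 → t1 → t0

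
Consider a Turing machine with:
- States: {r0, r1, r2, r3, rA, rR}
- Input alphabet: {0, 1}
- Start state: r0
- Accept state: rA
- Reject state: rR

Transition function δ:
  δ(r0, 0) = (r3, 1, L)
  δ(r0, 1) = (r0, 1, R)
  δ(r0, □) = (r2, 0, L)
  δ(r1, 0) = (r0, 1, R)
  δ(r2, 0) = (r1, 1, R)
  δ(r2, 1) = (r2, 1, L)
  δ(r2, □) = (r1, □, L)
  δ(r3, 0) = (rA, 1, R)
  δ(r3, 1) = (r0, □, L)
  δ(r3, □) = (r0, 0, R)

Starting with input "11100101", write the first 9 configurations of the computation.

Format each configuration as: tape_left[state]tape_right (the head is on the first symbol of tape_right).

Transitions applied:
Step 1: δ(r0, 1) = (r0, 1, R)
Step 2: δ(r0, 1) = (r0, 1, R)
Step 3: δ(r0, 1) = (r0, 1, R)
Step 4: δ(r0, 0) = (r3, 1, L)
Step 5: δ(r3, 1) = (r0, □, L)
Step 6: δ(r0, 1) = (r0, 1, R)
Step 7: δ(r0, □) = (r2, 0, L)
Step 8: δ(r2, 1) = (r2, 1, L)

The first 9 configurations are:
[r0]11100101 ⊢ 1[r0]1100101 ⊢ 11[r0]100101 ⊢ 111[r0]00101 ⊢ 11[r3]110101 ⊢ 1[r0]1□10101 ⊢ 11[r0]□10101 ⊢ 1[r2]1010101 ⊢ [r2]11010101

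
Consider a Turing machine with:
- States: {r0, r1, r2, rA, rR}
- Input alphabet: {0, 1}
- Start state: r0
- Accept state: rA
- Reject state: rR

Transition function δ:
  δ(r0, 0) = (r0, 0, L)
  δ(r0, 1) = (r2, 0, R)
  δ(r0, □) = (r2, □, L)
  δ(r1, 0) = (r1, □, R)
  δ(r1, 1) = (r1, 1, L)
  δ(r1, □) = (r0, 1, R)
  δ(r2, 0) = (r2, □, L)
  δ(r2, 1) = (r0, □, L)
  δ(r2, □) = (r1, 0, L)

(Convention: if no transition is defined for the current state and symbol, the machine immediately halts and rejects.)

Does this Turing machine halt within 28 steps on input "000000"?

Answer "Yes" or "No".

Execution trace:
Initial: [r0]000000
Step 1: δ(r0, 0) = (r0, 0, L) → [r0]□000000
Step 2: δ(r0, □) = (r2, □, L) → [r2]□□000000
Step 3: δ(r2, □) = (r1, 0, L) → [r1]□0□000000
Step 4: δ(r1, □) = (r0, 1, R) → 1[r0]0□000000
Step 5: δ(r0, 0) = (r0, 0, L) → [r0]10□000000
Step 6: δ(r0, 1) = (r2, 0, R) → 0[r2]0□000000
Step 7: δ(r2, 0) = (r2, □, L) → [r2]0□□000000
Step 8: δ(r2, 0) = (r2, □, L) → [r2]□□□□000000
Step 9: δ(r2, □) = (r1, 0, L) → [r1]□0□□□000000
Step 10: δ(r1, □) = (r0, 1, R) → 1[r0]0□□□000000
Step 11: δ(r0, 0) = (r0, 0, L) → [r0]10□□□000000
Step 12: δ(r0, 1) = (r2, 0, R) → 0[r2]0□□□000000
Step 13: δ(r2, 0) = (r2, □, L) → [r2]0□□□□000000
Step 14: δ(r2, 0) = (r2, □, L) → [r2]□□□□□□000000
Step 15: δ(r2, □) = (r1, 0, L) → [r1]□0□□□□□000000
Step 16: δ(r1, □) = (r0, 1, R) → 1[r0]0□□□□□000000
Step 17: δ(r0, 0) = (r0, 0, L) → [r0]10□□□□□000000
Step 18: δ(r0, 1) = (r2, 0, R) → 0[r2]0□□□□□000000
Step 19: δ(r2, 0) = (r2, □, L) → [r2]0□□□□□□000000
Step 20: δ(r2, 0) = (r2, □, L) → [r2]□□□□□□□□000000
Step 21: δ(r2, □) = (r1, 0, L) → [r1]□0□□□□□□□000000
Step 22: δ(r1, □) = (r0, 1, R) → 1[r0]0□□□□□□□000000
Step 23: δ(r0, 0) = (r0, 0, L) → [r0]10□□□□□□□000000
Step 24: δ(r0, 1) = (r2, 0, R) → 0[r2]0□□□□□□□000000
Step 25: δ(r2, 0) = (r2, □, L) → [r2]0□□□□□□□□000000
Step 26: δ(r2, 0) = (r2, □, L) → [r2]□□□□□□□□□□000000
Step 27: δ(r2, □) = (r1, 0, L) → [r1]□0□□□□□□□□□000000
Step 28: δ(r1, □) = (r0, 1, R) → 1[r0]0□□□□□□□□□000000

The machine has not reached a halting state after 28 steps.
The machine did not halt within the 28-step bound.

Answer: No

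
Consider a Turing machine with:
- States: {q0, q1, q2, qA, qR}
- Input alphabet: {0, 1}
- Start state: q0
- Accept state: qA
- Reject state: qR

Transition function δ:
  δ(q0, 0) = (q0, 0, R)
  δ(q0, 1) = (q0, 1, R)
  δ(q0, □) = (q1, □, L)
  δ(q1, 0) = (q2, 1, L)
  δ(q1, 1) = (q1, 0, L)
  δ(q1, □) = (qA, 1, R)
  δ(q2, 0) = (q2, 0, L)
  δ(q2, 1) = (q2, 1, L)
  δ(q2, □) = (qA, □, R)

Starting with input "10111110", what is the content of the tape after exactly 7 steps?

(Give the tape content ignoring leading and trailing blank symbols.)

Execution trace:
Initial: [q0]10111110
Step 1: δ(q0, 1) = (q0, 1, R) → 1[q0]0111110
Step 2: δ(q0, 0) = (q0, 0, R) → 10[q0]111110
Step 3: δ(q0, 1) = (q0, 1, R) → 101[q0]11110
Step 4: δ(q0, 1) = (q0, 1, R) → 1011[q0]1110
Step 5: δ(q0, 1) = (q0, 1, R) → 10111[q0]110
Step 6: δ(q0, 1) = (q0, 1, R) → 101111[q0]10
Step 7: δ(q0, 1) = (q0, 1, R) → 1011111[q0]0

After 7 steps, the tape (ignoring leading/trailing blanks) is: 10111110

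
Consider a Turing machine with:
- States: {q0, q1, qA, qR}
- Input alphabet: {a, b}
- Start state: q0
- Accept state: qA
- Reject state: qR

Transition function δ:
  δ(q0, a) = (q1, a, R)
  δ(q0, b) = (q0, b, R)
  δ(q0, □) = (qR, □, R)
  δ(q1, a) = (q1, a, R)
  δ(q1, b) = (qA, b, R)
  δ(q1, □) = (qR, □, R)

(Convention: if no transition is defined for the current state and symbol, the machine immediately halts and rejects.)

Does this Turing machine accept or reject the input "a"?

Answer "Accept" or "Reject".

Execution trace:
Initial: [q0]a
Step 1: δ(q0, a) = (q1, a, R) → a[q1]□
Step 2: δ(q1, □) = (qR, □, R) → a□[qR]□

The machine reaches the reject state qR and halts.

Answer: Reject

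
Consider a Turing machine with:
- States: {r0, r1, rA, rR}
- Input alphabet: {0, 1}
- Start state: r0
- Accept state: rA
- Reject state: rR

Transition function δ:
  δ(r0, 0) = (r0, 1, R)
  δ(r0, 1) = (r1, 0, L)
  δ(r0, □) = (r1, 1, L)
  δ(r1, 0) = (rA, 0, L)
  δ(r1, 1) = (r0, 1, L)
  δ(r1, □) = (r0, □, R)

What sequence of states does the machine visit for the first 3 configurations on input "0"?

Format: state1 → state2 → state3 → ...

Execution trace:
Initial: [r0]0
Step 1: δ(r0, 0) = (r0, 1, R) → 1[r0]□
Step 2: δ(r0, □) = (r1, 1, L) → [r1]11

State sequence: r0 → r0 → r1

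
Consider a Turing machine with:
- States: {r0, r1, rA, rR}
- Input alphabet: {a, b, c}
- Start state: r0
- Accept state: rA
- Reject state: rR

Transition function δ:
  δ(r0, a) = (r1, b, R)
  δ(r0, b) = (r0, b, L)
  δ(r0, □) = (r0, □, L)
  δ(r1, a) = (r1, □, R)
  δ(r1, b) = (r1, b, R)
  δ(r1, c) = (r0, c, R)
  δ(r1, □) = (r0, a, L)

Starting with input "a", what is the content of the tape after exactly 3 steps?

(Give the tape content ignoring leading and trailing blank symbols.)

Execution trace:
Initial: [r0]a
Step 1: δ(r0, a) = (r1, b, R) → b[r1]□
Step 2: δ(r1, □) = (r0, a, L) → [r0]ba
Step 3: δ(r0, b) = (r0, b, L) → [r0]□ba

After 3 steps, the tape (ignoring leading/trailing blanks) is: ba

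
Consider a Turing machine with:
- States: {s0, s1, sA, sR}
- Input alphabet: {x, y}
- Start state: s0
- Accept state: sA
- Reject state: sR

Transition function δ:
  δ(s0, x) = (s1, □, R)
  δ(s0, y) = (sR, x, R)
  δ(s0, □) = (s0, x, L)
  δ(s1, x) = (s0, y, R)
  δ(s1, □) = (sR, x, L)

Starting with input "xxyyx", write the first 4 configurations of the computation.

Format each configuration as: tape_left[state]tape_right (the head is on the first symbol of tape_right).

Transitions applied:
Step 1: δ(s0, x) = (s1, □, R)
Step 2: δ(s1, x) = (s0, y, R)
Step 3: δ(s0, y) = (sR, x, R)

The first 4 configurations are:
[s0]xxyyx ⊢ □[s1]xyyx ⊢ □y[s0]yyx ⊢ □yx[sR]yx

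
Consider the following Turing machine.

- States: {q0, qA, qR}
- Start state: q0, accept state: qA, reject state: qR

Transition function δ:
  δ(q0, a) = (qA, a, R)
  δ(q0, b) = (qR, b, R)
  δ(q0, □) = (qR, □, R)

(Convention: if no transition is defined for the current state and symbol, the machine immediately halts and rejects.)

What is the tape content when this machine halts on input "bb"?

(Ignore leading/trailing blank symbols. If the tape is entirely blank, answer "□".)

Execution trace:
Initial: [q0]bb
Step 1: δ(q0, b) = (qR, b, R) → b[qR]b

The machine reaches the reject state qR and halts.

Final tape (ignoring leading/trailing blanks): bb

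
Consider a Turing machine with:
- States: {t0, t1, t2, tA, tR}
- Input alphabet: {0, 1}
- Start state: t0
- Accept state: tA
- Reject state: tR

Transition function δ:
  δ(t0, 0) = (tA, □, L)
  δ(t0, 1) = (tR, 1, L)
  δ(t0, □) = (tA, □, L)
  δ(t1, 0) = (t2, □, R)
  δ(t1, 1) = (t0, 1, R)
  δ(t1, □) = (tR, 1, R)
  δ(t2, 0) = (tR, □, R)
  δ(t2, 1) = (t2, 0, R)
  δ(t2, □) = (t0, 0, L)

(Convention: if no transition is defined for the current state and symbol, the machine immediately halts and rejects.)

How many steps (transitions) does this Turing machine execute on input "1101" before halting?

Execution trace:
Initial: [t0]1101
Step 1: δ(t0, 1) = (tR, 1, L) → [tR]□1101

The machine reaches the reject state tR and halts.

The machine executed 1 step before halting.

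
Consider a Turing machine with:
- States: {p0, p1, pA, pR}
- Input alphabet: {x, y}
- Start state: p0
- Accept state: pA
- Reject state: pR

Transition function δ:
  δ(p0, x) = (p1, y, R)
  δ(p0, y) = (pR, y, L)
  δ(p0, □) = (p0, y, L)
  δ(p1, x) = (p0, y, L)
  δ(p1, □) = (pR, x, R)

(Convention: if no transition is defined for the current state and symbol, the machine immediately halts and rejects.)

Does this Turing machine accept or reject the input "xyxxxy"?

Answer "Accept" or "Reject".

Execution trace:
Initial: [p0]xyxxxy
Step 1: δ(p0, x) = (p1, y, R) → y[p1]yxxxy

No transition is defined for δ(p1, y). By convention the machine halts and rejects.

Answer: Reject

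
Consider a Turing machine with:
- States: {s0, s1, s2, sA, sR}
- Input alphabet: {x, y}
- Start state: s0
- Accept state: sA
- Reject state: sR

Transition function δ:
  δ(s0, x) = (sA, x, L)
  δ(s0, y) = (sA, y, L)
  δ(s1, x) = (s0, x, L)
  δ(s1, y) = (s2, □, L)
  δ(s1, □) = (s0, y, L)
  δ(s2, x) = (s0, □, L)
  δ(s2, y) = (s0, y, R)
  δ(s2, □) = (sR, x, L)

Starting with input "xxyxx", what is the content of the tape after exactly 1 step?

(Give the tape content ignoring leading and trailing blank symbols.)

Execution trace:
Initial: [s0]xxyxx
Step 1: δ(s0, x) = (sA, x, L) → [sA]□xxyxx

The machine reaches the accept state sA and halts.

After 1 step, the tape (ignoring leading/trailing blanks) is: xxyxx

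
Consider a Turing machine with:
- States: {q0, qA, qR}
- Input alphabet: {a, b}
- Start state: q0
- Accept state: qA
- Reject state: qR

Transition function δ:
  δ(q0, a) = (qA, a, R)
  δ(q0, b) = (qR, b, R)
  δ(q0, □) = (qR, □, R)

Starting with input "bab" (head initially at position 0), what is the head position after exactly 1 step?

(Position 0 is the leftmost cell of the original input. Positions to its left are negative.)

Execution trace (head position shown):
Step 0: [q0]bab  (head at position 0)
Step 1: move right → b[qR]ab  (head at position 1)

After 1 step, the head is at position 1.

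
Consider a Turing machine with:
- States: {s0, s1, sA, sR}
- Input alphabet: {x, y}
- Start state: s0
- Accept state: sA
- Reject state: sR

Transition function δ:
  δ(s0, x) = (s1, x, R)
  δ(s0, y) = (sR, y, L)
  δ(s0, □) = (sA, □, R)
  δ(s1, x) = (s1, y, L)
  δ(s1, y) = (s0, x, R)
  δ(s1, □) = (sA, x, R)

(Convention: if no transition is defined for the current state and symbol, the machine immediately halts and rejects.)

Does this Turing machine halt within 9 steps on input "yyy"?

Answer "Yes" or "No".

Execution trace:
Initial: [s0]yyy
Step 1: δ(s0, y) = (sR, y, L) → [sR]□yyy

The machine reaches the reject state sR and halts.
The machine halted after 1 step (within the 9-step bound).

Answer: Yes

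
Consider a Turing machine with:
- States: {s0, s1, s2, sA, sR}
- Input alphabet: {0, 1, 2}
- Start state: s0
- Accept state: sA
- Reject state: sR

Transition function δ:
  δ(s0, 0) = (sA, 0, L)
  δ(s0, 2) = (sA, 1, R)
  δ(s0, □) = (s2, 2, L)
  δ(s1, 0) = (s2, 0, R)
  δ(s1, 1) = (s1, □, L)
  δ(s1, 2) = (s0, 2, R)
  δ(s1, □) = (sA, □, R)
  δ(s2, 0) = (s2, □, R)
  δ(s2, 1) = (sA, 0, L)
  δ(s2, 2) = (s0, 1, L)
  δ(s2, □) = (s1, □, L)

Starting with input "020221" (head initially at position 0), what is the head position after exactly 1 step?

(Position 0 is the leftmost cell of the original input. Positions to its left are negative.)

Execution trace (head position shown):
Step 0: [s0]020221  (head at position 0)
Step 1: move left → [sA]□020221  (head at position -1)

After 1 step, the head is at position -1.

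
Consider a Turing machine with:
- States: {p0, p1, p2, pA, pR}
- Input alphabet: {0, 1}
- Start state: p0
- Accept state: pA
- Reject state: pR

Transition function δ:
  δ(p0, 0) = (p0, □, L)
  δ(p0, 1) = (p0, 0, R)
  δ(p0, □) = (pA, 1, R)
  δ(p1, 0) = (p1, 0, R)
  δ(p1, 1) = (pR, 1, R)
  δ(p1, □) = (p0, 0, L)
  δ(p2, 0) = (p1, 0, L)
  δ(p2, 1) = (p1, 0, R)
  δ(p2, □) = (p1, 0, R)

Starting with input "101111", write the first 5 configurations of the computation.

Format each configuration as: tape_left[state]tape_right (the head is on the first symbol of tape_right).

Transitions applied:
Step 1: δ(p0, 1) = (p0, 0, R)
Step 2: δ(p0, 0) = (p0, □, L)
Step 3: δ(p0, 0) = (p0, □, L)
Step 4: δ(p0, □) = (pA, 1, R)

The first 5 configurations are:
[p0]101111 ⊢ 0[p0]01111 ⊢ [p0]0□1111 ⊢ [p0]□□□1111 ⊢ 1[pA]□□1111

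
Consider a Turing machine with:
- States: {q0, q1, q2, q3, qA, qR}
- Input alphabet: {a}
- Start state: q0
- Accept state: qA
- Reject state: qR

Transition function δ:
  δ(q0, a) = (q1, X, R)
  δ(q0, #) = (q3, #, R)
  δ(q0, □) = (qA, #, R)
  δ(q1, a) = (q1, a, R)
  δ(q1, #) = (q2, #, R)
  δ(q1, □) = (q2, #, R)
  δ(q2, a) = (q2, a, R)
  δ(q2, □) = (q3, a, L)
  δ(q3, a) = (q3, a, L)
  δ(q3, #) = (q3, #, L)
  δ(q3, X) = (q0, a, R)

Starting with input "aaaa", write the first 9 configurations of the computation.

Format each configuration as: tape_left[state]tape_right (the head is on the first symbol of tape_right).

Transitions applied:
Step 1: δ(q0, a) = (q1, X, R)
Step 2: δ(q1, a) = (q1, a, R)
Step 3: δ(q1, a) = (q1, a, R)
Step 4: δ(q1, a) = (q1, a, R)
Step 5: δ(q1, □) = (q2, #, R)
Step 6: δ(q2, □) = (q3, a, L)
Step 7: δ(q3, #) = (q3, #, L)
Step 8: δ(q3, a) = (q3, a, L)

The first 9 configurations are:
[q0]aaaa ⊢ X[q1]aaa ⊢ Xa[q1]aa ⊢ Xaa[q1]a ⊢ Xaaa[q1]□ ⊢ Xaaa#[q2]□ ⊢ Xaaa[q3]#a ⊢ Xaa[q3]a#a ⊢ Xa[q3]aa#a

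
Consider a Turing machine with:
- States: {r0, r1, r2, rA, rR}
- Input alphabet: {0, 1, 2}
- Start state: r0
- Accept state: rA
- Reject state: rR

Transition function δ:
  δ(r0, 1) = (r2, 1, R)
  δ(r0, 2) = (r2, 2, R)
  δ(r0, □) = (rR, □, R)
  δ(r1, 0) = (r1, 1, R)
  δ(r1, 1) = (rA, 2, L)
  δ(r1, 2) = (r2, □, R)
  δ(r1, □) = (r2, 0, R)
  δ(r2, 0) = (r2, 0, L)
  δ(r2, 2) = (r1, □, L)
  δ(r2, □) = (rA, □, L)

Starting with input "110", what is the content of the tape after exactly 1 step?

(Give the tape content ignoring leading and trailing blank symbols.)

Execution trace:
Initial: [r0]110
Step 1: δ(r0, 1) = (r2, 1, R) → 1[r2]10

No transition is defined for δ(r2, 1). By convention the machine halts and rejects.

After 1 step, the tape (ignoring leading/trailing blanks) is: 110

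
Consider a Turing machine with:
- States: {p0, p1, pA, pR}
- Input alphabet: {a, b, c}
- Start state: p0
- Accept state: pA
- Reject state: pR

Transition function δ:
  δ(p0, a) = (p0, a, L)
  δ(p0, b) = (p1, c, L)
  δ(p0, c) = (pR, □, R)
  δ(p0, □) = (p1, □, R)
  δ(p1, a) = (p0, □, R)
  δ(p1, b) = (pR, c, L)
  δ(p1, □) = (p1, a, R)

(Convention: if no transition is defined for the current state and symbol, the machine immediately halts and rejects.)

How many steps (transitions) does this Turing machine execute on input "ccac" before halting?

Execution trace:
Initial: [p0]ccac
Step 1: δ(p0, c) = (pR, □, R) → □[pR]cac

The machine reaches the reject state pR and halts.

The machine executed 1 step before halting.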